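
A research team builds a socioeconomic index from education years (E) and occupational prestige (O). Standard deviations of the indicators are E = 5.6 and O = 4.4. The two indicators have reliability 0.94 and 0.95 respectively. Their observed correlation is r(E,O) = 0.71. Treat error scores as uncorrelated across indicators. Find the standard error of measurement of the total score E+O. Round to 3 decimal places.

Var(total) = 50.72 + 34.9888 = 85.7088.
True-score variance = 47.8704 + 34.9888 = 82.8592, so reliability = 0.9668.
Error variance = 85.7088 − 82.8592 = 2.8496; SEM = √2.8496 = 1.688.

1.688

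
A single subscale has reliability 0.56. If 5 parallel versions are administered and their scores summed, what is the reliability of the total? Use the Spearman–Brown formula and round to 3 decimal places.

ρ_k = kρ / (1 + (k−1)ρ) = 5·0.56 / (1 + 4·0.56) = 2.800 / 3.240 = 0.864.

0.864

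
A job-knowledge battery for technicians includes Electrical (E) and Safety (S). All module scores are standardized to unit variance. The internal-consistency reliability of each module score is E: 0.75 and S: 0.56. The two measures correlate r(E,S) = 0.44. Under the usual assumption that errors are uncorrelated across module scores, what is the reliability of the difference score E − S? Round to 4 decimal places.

0.3839

Var(E−S) = 1 + 1 − 2·0.44 = 2 − 0.88 = 1.12.
Because errors are independent across components, Cov(Tᵢ,Tⱼ) = Cov(Xᵢ,Xⱼ); the off-diagonal part of the true-score variance is the same as above.
True-score variance = [0.75 + 0.56] − 0.88 = 1.31 − 0.88 = 0.43.
Reliability = 0.43 / 1.12 = 0.3839.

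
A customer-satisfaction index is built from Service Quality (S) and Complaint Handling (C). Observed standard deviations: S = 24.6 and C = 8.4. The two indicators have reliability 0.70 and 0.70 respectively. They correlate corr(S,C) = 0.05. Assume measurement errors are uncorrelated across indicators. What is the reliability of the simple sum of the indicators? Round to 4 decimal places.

0.7089

Var(S+C) = 24.6² + 8.4² + 2·[24.6·8.4·0.05] = 675.72 + 20.664 = 696.384.
Because errors are independent across components, Cov(Tᵢ,Tⱼ) = Cov(Xᵢ,Xⱼ); the off-diagonal part of the true-score variance is the same as above.
True-score variance = [24.6²·0.70 + 8.4²·0.70] + 20.664 = 473.004 + 20.664 = 493.668.
Reliability = 493.668 / 696.384 = 0.7089.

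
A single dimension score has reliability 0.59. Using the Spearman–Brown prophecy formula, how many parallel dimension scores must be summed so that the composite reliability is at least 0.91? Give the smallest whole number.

8

k ≥ ρ*(1−ρ₁)/(ρ₁(1−ρ*)) = 0.91·0.41 / (0.59·0.09) = 7.026.
Smallest integer k = 8.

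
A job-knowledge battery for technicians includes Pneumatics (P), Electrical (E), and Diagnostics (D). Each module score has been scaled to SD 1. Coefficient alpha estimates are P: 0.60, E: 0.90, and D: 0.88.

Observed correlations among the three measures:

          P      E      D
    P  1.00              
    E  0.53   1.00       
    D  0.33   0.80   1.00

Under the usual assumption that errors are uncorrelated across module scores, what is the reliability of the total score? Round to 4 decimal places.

Var(P+E+D) = 3 + 2·[0.53 + 0.33 + 0.80] = 3 + 3.32 = 6.32.
With uncorrelated errors the cross-covariances are all true-score covariance, so they carry over unchanged; only the diagonal terms shrink to ρᵢσᵢ².
True-score variance = [0.60 + 0.90 + 0.88] + 3.32 = 2.38 + 3.32 = 5.7.
Reliability = 5.7 / 6.32 = 0.9019.

0.9019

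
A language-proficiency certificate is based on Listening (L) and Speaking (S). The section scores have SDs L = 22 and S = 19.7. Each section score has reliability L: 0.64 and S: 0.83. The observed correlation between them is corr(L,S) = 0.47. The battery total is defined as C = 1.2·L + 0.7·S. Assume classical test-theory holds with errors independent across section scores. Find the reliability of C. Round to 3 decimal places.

0.770

Var(C) = 1.2²·22² + 0.7²·19.7² + 2·[0.84·22·19.7·0.47] = 887.124 + 342.213 = 1229.34.
With uncorrelated errors the cross-covariances are all true-score covariance, so they carry over unchanged; only the diagonal terms shrink to ρᵢσᵢ².
True-score variance = [1.2²·22²·0.64 + 0.7²·19.7²·0.83] + 342.213 = 603.891 + 342.213 = 946.103.
Reliability = 946.103 / 1229.34 = 0.770.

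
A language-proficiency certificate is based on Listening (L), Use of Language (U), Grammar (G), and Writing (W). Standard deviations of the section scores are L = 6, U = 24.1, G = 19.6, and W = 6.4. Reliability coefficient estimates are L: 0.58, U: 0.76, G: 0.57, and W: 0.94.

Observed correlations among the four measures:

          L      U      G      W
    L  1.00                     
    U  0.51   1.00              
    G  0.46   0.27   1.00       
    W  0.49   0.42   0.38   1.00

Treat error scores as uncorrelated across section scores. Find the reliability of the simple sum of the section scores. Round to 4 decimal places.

0.8225

Var(L+U+G+W) = 6² + 24.1² + 19.6² + 6.4² + 2·[6·24.1·0.51 + 6·19.6·0.46 + 6·6.4·0.49 + 24.1·19.6·0.27 + 24.1·6.4·0.42 + 19.6·6.4·0.38] = 1041.93 + 773.286 = 1815.22.
With uncorrelated errors the cross-covariances are all true-score covariance, so they carry over unchanged; only the diagonal terms shrink to ρᵢσᵢ².
True-score variance = [6²·0.58 + 24.1²·0.76 + 19.6²·0.57 + 6.4²·0.94] + 773.286 = 719.769 + 773.286 = 1493.06.
Reliability = 1493.06 / 1815.22 = 0.8225.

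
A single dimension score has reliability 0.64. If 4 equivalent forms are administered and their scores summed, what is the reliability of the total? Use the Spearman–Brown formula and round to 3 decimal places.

ρ_k = kρ / (1 + (k−1)ρ) = 4·0.64 / (1 + 3·0.64) = 2.560 / 2.920 = 0.877.

0.877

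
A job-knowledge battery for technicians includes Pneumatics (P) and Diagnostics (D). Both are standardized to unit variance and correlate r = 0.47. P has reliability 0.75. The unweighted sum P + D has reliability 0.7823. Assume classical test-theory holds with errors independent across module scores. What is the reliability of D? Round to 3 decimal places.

0.610

Var(P+D) = 2 + 2·0.47 = 2.940.
True-score variance = ρ_P + ρ_D + 2·0.47, so 0.7823 = (0.75 + ρ_D + 0.94) / 2.940.
ρ_D = 0.7823·2.940 − 0.75 − 0.94 = 0.610.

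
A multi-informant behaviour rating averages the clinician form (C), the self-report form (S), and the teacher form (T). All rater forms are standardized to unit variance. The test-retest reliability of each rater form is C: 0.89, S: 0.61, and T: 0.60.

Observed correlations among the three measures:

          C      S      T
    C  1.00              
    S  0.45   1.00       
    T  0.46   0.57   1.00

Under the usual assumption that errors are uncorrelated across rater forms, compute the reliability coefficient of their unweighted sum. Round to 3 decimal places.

0.849

Var(C+S+T) = 3 + 2·[0.45 + 0.46 + 0.57] = 3 + 2.96 = 5.96.
Under uncorrelated errors the observed covariances equal the true-score covariances, so only the own-variance terms attenuate.
True-score variance = [0.89 + 0.61 + 0.60] + 2.96 = 2.1 + 2.96 = 5.06.
Reliability = 5.06 / 5.96 = 0.849.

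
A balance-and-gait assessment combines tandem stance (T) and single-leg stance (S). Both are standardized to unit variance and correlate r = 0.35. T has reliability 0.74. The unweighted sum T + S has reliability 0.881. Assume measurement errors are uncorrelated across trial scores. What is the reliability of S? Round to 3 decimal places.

0.939

Var(T+S) = 2 + 2·0.35 = 2.700.
True-score variance = ρ_T + ρ_S + 2·0.35, so 0.881 = (0.74 + ρ_S + 0.70) / 2.700.
ρ_S = 0.881·2.700 − 0.74 − 0.70 = 0.939.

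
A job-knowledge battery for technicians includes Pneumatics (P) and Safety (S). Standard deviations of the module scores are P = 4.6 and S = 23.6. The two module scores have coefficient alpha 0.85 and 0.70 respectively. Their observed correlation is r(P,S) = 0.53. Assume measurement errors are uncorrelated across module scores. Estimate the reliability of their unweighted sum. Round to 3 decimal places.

Var(P+S) = 4.6² + 23.6² + 2·[4.6·23.6·0.53] = 578.12 + 115.074 = 693.194.
Under uncorrelated errors the observed covariances equal the true-score covariances, so only the own-variance terms attenuate.
True-score variance = [4.6²·0.85 + 23.6²·0.70] + 115.074 = 407.858 + 115.074 = 522.932.
Reliability = 522.932 / 693.194 = 0.754.

0.754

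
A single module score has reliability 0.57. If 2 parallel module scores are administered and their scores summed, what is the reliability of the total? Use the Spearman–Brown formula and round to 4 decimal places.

ρ_k = kρ / (1 + (k−1)ρ) = 2·0.57 / (1 + 1·0.57) = 1.140 / 1.570 = 0.7261.

0.7261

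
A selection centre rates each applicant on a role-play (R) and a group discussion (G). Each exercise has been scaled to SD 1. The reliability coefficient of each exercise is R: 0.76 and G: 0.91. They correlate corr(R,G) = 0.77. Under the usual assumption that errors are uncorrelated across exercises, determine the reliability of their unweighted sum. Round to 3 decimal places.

Var(R+G) = 2 + 2·[0.77] = 2 + 1.54 = 3.54.
Because errors are independent across components, Cov(Tᵢ,Tⱼ) = Cov(Xᵢ,Xⱼ); the off-diagonal part of the true-score variance is the same as above.
True-score variance = [0.76 + 0.91] + 1.54 = 1.67 + 1.54 = 3.21.
Reliability = 3.21 / 3.54 = 0.907.

0.907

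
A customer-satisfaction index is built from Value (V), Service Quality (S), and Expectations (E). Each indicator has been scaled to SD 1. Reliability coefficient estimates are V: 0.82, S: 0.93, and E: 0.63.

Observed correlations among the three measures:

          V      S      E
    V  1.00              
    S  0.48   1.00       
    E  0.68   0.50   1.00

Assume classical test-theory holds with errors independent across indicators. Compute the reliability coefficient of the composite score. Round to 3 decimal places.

0.902

Var(V+S+E) = 3 + 2·[0.48 + 0.68 + 0.50] = 3 + 3.32 = 6.32.
Under uncorrelated errors the observed covariances equal the true-score covariances, so only the own-variance terms attenuate.
True-score variance = [0.82 + 0.93 + 0.63] + 3.32 = 2.38 + 3.32 = 5.7.
Reliability = 5.7 / 6.32 = 0.902.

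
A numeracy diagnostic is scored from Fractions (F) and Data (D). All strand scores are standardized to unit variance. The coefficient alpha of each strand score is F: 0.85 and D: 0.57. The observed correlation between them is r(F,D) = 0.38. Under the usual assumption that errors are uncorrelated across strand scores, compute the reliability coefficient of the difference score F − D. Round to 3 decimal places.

0.532

Var(F−D) = 1 + 1 − 2·0.38 = 2 − 0.76 = 1.24.
With uncorrelated errors the cross-covariances are all true-score covariance, so they carry over unchanged; only the diagonal terms shrink to ρᵢσᵢ².
True-score variance = [0.85 + 0.57] − 0.76 = 1.42 − 0.76 = 0.66.
Reliability = 0.66 / 1.24 = 0.532.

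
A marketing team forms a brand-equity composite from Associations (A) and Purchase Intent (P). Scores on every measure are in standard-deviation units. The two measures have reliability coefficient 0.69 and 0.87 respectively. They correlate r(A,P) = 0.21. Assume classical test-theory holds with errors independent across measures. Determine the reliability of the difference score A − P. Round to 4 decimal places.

0.7215

Var(A−P) = 1 + 1 − 2·0.21 = 2 − 0.42 = 1.58.
Under uncorrelated errors the observed covariances equal the true-score covariances, so only the own-variance terms attenuate.
True-score variance = [0.69 + 0.87] − 0.42 = 1.56 − 0.42 = 1.14.
Reliability = 1.14 / 1.58 = 0.7215.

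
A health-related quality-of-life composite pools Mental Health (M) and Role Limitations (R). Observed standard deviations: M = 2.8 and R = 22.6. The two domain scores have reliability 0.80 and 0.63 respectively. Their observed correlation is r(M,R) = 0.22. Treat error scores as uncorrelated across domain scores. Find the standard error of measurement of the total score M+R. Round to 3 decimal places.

Var(total) = 518.6 + 27.8432 = 546.443.
True-score variance = 328.051 + 27.8432 = 355.894, so reliability = 0.6513.
Error variance = 546.443 − 355.894 = 190.549; SEM = √190.549 = 13.804.

13.804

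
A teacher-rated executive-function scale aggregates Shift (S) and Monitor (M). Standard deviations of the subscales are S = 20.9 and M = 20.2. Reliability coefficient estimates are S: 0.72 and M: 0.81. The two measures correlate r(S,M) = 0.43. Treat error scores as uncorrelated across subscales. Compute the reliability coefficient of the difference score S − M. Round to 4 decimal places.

0.5852

Var(S−M) = 20.9² + 20.2² − 2·20.9·20.2·0.43 = 844.85 − 363.075 = 481.775.
Because errors are independent across components, Cov(Tᵢ,Tⱼ) = Cov(Xᵢ,Xⱼ); the off-diagonal part of the true-score variance is the same as above.
True-score variance = [20.9²·0.72 + 20.2²·0.81] − 363.075 = 645.016 − 363.075 = 281.941.
Reliability = 281.941 / 481.775 = 0.5852.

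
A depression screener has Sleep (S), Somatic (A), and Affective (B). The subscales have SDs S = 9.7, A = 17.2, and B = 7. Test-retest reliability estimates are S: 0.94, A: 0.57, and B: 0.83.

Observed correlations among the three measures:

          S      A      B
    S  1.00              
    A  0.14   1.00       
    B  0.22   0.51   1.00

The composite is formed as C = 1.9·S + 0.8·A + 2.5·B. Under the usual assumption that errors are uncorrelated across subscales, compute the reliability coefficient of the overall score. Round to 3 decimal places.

Var(C) = 1.9²·9.7² + 0.8²·17.2² + 2.5²·7² + 2·[1.52·9.7·17.2·0.14 + 4.75·9.7·7·0.22 + 2·17.2·7·0.51] = 835.252 + 458.534 = 1293.79.
With uncorrelated errors the cross-covariances are all true-score covariance, so they carry over unchanged; only the diagonal terms shrink to ρᵢσᵢ².
True-score variance = [1.9²·9.7²·0.94 + 0.8²·17.2²·0.57 + 2.5²·7²·0.83] + 458.534 = 681.395 + 458.534 = 1139.93.
Reliability = 1139.93 / 1293.79 = 0.881.

0.881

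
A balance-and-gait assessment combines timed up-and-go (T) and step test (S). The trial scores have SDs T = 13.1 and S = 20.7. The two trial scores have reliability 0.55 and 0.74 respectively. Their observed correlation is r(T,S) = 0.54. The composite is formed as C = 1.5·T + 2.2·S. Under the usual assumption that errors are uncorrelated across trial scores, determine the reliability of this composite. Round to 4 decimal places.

Var(C) = 1.5²·13.1² + 2.2²·20.7² + 2·[3.3·13.1·20.7·0.54] = 2460.01 + 966.45 = 3426.46.
With uncorrelated errors the cross-covariances are all true-score covariance, so they carry over unchanged; only the diagonal terms shrink to ρᵢσᵢ².
True-score variance = [1.5²·13.1²·0.55 + 2.2²·20.7²·0.74] + 966.45 = 1747.05 + 966.45 = 2713.5.
Reliability = 2713.5 / 3426.46 = 0.7919.

0.7919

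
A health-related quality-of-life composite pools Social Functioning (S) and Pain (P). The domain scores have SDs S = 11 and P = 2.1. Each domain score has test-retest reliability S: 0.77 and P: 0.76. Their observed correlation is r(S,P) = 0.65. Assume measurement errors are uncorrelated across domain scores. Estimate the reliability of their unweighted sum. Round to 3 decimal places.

0.814

Var(S+P) = 11² + 2.1² + 2·[11·2.1·0.65] = 125.41 + 30.03 = 155.44.
Because errors are independent across components, Cov(Tᵢ,Tⱼ) = Cov(Xᵢ,Xⱼ); the off-diagonal part of the true-score variance is the same as above.
True-score variance = [11²·0.77 + 2.1²·0.76] + 30.03 = 96.5216 + 30.03 = 126.552.
Reliability = 126.552 / 155.44 = 0.814.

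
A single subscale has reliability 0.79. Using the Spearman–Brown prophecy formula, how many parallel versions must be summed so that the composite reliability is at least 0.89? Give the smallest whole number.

3

k ≥ ρ*(1−ρ₁)/(ρ₁(1−ρ*)) = 0.89·0.21 / (0.79·0.11) = 2.151.
Smallest integer k = 3.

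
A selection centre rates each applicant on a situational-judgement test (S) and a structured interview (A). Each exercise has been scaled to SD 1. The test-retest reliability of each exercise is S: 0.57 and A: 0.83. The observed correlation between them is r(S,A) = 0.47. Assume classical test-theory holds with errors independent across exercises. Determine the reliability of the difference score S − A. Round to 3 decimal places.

0.434

Var(S−A) = 1 + 1 − 2·0.47 = 2 − 0.94 = 1.06.
Because errors are independent across components, Cov(Tᵢ,Tⱼ) = Cov(Xᵢ,Xⱼ); the off-diagonal part of the true-score variance is the same as above.
True-score variance = [0.57 + 0.83] − 0.94 = 1.4 − 0.94 = 0.46.
Reliability = 0.46 / 1.06 = 0.434.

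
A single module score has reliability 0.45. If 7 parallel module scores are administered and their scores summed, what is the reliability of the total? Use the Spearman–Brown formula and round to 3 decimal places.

0.851

ρ_k = kρ / (1 + (k−1)ρ) = 7·0.45 / (1 + 6·0.45) = 3.150 / 3.700 = 0.851.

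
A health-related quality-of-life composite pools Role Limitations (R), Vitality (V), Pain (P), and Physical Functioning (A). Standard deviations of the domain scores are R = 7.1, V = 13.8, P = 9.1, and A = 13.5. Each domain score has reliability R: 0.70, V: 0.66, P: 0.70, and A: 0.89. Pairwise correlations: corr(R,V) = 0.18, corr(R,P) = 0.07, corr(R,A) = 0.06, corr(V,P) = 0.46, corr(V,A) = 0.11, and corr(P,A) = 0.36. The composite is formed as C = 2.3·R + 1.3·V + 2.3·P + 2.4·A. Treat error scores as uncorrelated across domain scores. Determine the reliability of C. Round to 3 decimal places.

Var(C) = 2.3²·7.1² + 1.3²·13.8² + 2.3²·9.1² + 2.4²·13.5² + 2·[2.99·7.1·13.8·0.18 + 5.29·7.1·9.1·0.07 + 5.52·7.1·13.5·0.06 + 2.99·13.8·9.1·0.46 + 3.12·13.8·13.5·0.11 + 5.52·9.1·13.5·0.36] = 2076.34 + 1178.38 = 3254.72.
Because errors are independent across components, Cov(Tᵢ,Tⱼ) = Cov(Xᵢ,Xⱼ); the off-diagonal part of the true-score variance is the same as above.
True-score variance = [2.3²·7.1²·0.70 + 1.3²·13.8²·0.66 + 2.3²·9.1²·0.70 + 2.4²·13.5²·0.89] + 1178.38 = 1640.02 + 1178.38 = 2818.4.
Reliability = 2818.4 / 3254.72 = 0.866.

0.866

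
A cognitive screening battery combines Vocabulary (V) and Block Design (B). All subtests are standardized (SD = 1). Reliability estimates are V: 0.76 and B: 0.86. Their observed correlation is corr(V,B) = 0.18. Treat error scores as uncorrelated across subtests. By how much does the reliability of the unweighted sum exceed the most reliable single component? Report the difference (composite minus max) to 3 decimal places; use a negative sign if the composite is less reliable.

Var(sum) = 2 + 0.36 = 2.36; true-score variance = 1.62 + 0.36 = 1.98; composite reliability = 0.8390.
Max component reliability = 0.8600.
Difference = 0.8390 − 0.8600 = -0.021.

-0.021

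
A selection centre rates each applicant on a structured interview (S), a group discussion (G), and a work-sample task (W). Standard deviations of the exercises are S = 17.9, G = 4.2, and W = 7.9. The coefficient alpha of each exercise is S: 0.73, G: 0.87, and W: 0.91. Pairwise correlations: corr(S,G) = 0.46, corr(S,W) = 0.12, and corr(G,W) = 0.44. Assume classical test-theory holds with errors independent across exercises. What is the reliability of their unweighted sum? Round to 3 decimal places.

0.823

Var(S+G+W) = 17.9² + 4.2² + 7.9² + 2·[17.9·4.2·0.46 + 17.9·7.9·0.12 + 4.2·7.9·0.44] = 400.46 + 132.302 = 532.762.
Under uncorrelated errors the observed covariances equal the true-score covariances, so only the own-variance terms attenuate.
True-score variance = [17.9²·0.73 + 4.2²·0.87 + 7.9²·0.91] + 132.302 = 306.039 + 132.302 = 438.342.
Reliability = 438.342 / 532.762 = 0.823.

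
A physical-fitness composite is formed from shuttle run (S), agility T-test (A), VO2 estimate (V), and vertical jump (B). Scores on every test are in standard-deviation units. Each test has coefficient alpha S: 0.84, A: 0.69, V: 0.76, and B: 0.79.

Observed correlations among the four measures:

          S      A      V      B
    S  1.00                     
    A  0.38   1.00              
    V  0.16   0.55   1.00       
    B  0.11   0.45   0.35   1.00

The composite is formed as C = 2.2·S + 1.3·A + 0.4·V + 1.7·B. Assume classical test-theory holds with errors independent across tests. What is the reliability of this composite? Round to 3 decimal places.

Var(C) = 2.2² + 1.3² + 0.4² + 1.7² + 2·[2.86·0.38 + 0.88·0.16 + 3.74·0.11 + 0.52·0.55 + 2.21·0.45 + 0.68·0.35] = 9.58 + 6.315 = 15.895.
With uncorrelated errors the cross-covariances are all true-score covariance, so they carry over unchanged; only the diagonal terms shrink to ρᵢσᵢ².
True-score variance = [2.2²·0.84 + 1.3²·0.69 + 0.4²·0.76 + 1.7²·0.79] + 6.315 = 7.6364 + 6.315 = 13.9514.
Reliability = 13.9514 / 15.895 = 0.878.

0.878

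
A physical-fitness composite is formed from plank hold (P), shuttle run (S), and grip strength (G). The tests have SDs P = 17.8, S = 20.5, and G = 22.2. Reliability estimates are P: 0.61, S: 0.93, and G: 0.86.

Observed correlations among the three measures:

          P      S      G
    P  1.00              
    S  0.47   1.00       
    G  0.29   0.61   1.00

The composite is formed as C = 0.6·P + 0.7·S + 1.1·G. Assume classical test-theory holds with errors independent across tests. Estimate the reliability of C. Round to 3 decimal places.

Var(C) = 0.6²·17.8² + 0.7²·20.5² + 1.1²·22.2² + 2·[0.42·17.8·20.5·0.47 + 0.66·17.8·22.2·0.29 + 0.77·20.5·22.2·0.61] = 916.321 + 722.851 = 1639.17.
Because errors are independent across components, Cov(Tᵢ,Tⱼ) = Cov(Xᵢ,Xⱼ); the off-diagonal part of the true-score variance is the same as above.
True-score variance = [0.6²·17.8²·0.61 + 0.7²·20.5²·0.93 + 1.1²·22.2²·0.86] + 722.851 = 773.935 + 722.851 = 1496.79.
Reliability = 1496.79 / 1639.17 = 0.913.

0.913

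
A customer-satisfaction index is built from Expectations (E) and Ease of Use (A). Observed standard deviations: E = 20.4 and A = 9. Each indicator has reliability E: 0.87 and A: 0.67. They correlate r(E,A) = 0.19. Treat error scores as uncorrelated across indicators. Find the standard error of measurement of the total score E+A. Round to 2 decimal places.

8.99

Var(total) = 497.16 + 69.768 = 566.928.
True-score variance = 416.329 + 69.768 = 486.097, so reliability = 0.8574.
Error variance = 566.928 − 486.097 = 80.8308; SEM = √80.8308 = 8.99.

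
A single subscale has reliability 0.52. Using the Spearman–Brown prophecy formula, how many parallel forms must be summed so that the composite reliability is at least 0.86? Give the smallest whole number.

6

k ≥ ρ*(1−ρ₁)/(ρ₁(1−ρ*)) = 0.86·0.48 / (0.52·0.14) = 5.670.
Smallest integer k = 6.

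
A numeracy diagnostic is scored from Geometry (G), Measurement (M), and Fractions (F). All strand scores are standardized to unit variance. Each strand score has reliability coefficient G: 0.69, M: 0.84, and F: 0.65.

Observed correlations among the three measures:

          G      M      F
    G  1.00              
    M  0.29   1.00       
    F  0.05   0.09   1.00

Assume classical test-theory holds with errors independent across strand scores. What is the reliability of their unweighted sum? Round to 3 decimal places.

Var(G+M+F) = 3 + 2·[0.29 + 0.05 + 0.09] = 3 + 0.86 = 3.86.
With uncorrelated errors the cross-covariances are all true-score covariance, so they carry over unchanged; only the diagonal terms shrink to ρᵢσᵢ².
True-score variance = [0.69 + 0.84 + 0.65] + 0.86 = 2.18 + 0.86 = 3.04.
Reliability = 3.04 / 3.86 = 0.788.

0.788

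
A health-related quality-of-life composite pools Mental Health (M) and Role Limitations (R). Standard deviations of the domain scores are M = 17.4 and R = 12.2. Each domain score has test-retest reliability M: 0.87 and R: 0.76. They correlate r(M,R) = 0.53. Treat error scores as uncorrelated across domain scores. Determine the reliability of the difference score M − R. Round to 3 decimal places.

0.669

Var(M−R) = 17.4² + 12.2² − 2·17.4·12.2·0.53 = 451.6 − 225.017 = 226.583.
Because errors are independent across components, Cov(Tᵢ,Tⱼ) = Cov(Xᵢ,Xⱼ); the off-diagonal part of the true-score variance is the same as above.
True-score variance = [17.4²·0.87 + 12.2²·0.76] − 225.017 = 376.52 − 225.017 = 151.503.
Reliability = 151.503 / 226.583 = 0.669.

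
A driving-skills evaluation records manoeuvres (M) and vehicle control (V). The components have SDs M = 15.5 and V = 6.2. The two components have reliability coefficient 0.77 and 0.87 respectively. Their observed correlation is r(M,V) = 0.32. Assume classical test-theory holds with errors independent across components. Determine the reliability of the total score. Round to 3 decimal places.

0.823

Var(M+V) = 15.5² + 6.2² + 2·[15.5·6.2·0.32] = 278.69 + 61.504 = 340.194.
With uncorrelated errors the cross-covariances are all true-score covariance, so they carry over unchanged; only the diagonal terms shrink to ρᵢσᵢ².
True-score variance = [15.5²·0.77 + 6.2²·0.87] + 61.504 = 218.435 + 61.504 = 279.939.
Reliability = 279.939 / 340.194 = 0.823.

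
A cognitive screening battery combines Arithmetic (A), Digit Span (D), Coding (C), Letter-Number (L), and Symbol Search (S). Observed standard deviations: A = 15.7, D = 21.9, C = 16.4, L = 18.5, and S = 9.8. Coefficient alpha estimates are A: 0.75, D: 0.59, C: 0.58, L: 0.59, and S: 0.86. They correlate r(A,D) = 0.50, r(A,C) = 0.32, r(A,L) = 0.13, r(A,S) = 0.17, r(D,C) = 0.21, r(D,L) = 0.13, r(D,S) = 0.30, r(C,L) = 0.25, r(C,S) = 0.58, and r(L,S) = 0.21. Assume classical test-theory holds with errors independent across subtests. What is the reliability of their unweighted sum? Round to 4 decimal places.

0.8170

Var(A+D+C+L+S) = 15.7² + 21.9² + 16.4² + 18.5² + 9.8² + 2·[15.7·21.9·0.50 + 15.7·16.4·0.32 + 15.7·18.5·0.13 + 15.7·9.8·0.17 + 21.9·16.4·0.21 + 21.9·18.5·0.13 + 21.9·9.8·0.30 + 16.4·18.5·0.25 + 16.4·9.8·0.58 + 18.5·9.8·0.21] = 1433.35 + 1435.69 = 2869.04.
With uncorrelated errors the cross-covariances are all true-score covariance, so they carry over unchanged; only the diagonal terms shrink to ρᵢσᵢ².
True-score variance = [15.7²·0.75 + 21.9²·0.59 + 16.4²·0.58 + 18.5²·0.59 + 9.8²·0.86] + 1435.69 = 908.356 + 1435.69 = 2344.04.
Reliability = 2344.04 / 2869.04 = 0.8170.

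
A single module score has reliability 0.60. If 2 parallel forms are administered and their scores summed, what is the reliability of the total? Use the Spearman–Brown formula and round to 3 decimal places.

ρ_k = kρ / (1 + (k−1)ρ) = 2·0.60 / (1 + 1·0.60) = 1.200 / 1.600 = 0.750.

0.750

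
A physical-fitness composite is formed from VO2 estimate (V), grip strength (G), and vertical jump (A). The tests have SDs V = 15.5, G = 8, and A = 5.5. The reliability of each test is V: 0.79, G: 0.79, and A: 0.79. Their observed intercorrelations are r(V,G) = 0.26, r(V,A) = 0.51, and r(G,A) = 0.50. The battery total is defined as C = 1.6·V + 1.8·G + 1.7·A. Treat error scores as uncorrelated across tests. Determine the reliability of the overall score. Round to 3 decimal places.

Var(C) = 1.6²·15.5² + 1.8²·8² + 1.7²·5.5² + 2·[2.88·15.5·8·0.26 + 2.72·15.5·5.5·0.51 + 3.06·8·5.5·0.50] = 909.823 + 556.86 = 1466.68.
With uncorrelated errors the cross-covariances are all true-score covariance, so they carry over unchanged; only the diagonal terms shrink to ρᵢσᵢ².
True-score variance = [1.6²·15.5²·0.79 + 1.8²·8²·0.79 + 1.7²·5.5²·0.79] + 556.86 = 718.76 + 556.86 = 1275.62.
Reliability = 1275.62 / 1466.68 = 0.870.

0.870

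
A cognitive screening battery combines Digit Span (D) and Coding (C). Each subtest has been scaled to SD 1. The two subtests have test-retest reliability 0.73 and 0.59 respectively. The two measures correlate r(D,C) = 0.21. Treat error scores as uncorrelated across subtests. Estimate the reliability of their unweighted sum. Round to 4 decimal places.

Var(D+C) = 2 + 2·[0.21] = 2 + 0.42 = 2.42.
Under uncorrelated errors the observed covariances equal the true-score covariances, so only the own-variance terms attenuate.
True-score variance = [0.73 + 0.59] + 0.42 = 1.32 + 0.42 = 1.74.
Reliability = 1.74 / 2.42 = 0.7190.

0.7190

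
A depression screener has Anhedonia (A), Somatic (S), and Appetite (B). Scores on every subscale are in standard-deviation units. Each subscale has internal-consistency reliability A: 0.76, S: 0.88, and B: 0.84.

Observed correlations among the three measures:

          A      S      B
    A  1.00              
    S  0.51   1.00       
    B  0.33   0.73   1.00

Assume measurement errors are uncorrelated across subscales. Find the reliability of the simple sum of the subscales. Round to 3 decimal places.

0.915

Var(A+S+B) = 3 + 2·[0.51 + 0.33 + 0.73] = 3 + 3.14 = 6.14.
With uncorrelated errors the cross-covariances are all true-score covariance, so they carry over unchanged; only the diagonal terms shrink to ρᵢσᵢ².
True-score variance = [0.76 + 0.88 + 0.84] + 3.14 = 2.48 + 3.14 = 5.62.
Reliability = 5.62 / 6.14 = 0.915.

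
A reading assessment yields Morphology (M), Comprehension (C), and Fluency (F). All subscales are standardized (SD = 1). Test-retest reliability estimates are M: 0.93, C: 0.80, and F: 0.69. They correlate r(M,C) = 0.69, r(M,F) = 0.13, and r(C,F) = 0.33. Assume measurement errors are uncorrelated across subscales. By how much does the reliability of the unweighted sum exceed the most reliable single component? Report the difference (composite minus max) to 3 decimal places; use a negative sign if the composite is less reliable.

Var(sum) = 3 + 2.3 = 5.3; true-score variance = 2.42 + 2.3 = 4.72; composite reliability = 0.8906.
Max component reliability = 0.9300.
Difference = 0.8906 − 0.9300 = -0.039.

-0.039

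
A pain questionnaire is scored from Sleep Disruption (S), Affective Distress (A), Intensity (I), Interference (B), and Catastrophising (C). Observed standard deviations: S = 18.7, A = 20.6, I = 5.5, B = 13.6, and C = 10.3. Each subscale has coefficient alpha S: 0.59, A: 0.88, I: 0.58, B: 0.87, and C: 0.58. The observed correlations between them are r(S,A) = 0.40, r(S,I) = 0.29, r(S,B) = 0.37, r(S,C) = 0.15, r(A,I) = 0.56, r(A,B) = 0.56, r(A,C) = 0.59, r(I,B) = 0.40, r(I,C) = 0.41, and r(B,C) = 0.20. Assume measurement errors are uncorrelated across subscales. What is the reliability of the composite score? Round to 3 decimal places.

Var(S+A+I+B+C) = 18.7² + 20.6² + 5.5² + 13.6² + 10.3² + 2·[18.7·20.6·0.40 + 18.7·5.5·0.29 + 18.7·13.6·0.37 + 18.7·10.3·0.15 + 20.6·5.5·0.56 + 20.6·13.6·0.56 + 20.6·10.3·0.59 + 5.5·13.6·0.40 + 5.5·10.3·0.41 + 13.6·10.3·0.20] = 1095.35 + 1467.18 = 2562.53.
With uncorrelated errors the cross-covariances are all true-score covariance, so they carry over unchanged; only the diagonal terms shrink to ρᵢσᵢ².
True-score variance = [18.7²·0.59 + 20.6²·0.88 + 5.5²·0.58 + 13.6²·0.87 + 10.3²·0.58] + 1467.18 = 819.746 + 1467.18 = 2286.93.
Reliability = 2286.93 / 2562.53 = 0.892.

0.892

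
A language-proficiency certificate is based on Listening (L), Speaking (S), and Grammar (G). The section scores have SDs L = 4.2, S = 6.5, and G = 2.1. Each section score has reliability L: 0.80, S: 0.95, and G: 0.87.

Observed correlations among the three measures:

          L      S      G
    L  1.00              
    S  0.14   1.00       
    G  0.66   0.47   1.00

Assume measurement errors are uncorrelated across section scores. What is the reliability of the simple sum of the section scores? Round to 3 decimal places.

Var(L+S+G) = 4.2² + 6.5² + 2.1² + 2·[4.2·6.5·0.14 + 4.2·2.1·0.66 + 6.5·2.1·0.47] = 64.3 + 32.1174 = 96.4174.
Because errors are independent across components, Cov(Tᵢ,Tⱼ) = Cov(Xᵢ,Xⱼ); the off-diagonal part of the true-score variance is the same as above.
True-score variance = [4.2²·0.80 + 6.5²·0.95 + 2.1²·0.87] + 32.1174 = 58.0862 + 32.1174 = 90.2036.
Reliability = 90.2036 / 96.4174 = 0.936.

0.936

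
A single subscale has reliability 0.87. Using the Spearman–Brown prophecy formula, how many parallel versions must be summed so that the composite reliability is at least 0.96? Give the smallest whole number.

4

k ≥ ρ*(1−ρ₁)/(ρ₁(1−ρ*)) = 0.96·0.13 / (0.87·0.04) = 3.586.
Smallest integer k = 4.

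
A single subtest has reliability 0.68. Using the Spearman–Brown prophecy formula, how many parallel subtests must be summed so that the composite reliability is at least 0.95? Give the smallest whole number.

k ≥ ρ*(1−ρ₁)/(ρ₁(1−ρ*)) = 0.95·0.32 / (0.68·0.05) = 8.941.
Smallest integer k = 9.

9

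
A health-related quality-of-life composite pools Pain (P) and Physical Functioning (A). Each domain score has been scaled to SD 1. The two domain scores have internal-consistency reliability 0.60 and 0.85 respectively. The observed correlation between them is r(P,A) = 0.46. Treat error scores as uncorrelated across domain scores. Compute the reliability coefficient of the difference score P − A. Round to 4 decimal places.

0.4907

Var(P−A) = 1 + 1 − 2·0.46 = 2 − 0.92 = 1.08.
With uncorrelated errors the cross-covariances are all true-score covariance, so they carry over unchanged; only the diagonal terms shrink to ρᵢσᵢ².
True-score variance = [0.60 + 0.85] − 0.92 = 1.45 − 0.92 = 0.53.
Reliability = 0.53 / 1.08 = 0.4907.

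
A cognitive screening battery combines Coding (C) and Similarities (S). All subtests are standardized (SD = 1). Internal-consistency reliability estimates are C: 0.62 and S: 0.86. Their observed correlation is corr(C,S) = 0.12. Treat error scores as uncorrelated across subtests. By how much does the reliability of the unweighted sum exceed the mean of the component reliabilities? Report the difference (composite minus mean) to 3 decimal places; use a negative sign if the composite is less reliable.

Var(sum) = 2 + 0.24 = 2.24; true-score variance = 1.48 + 0.24 = 1.72; composite reliability = 0.7679.
Mean component reliability = 0.7400.
Difference = 0.7679 − 0.7400 = 0.028.

0.028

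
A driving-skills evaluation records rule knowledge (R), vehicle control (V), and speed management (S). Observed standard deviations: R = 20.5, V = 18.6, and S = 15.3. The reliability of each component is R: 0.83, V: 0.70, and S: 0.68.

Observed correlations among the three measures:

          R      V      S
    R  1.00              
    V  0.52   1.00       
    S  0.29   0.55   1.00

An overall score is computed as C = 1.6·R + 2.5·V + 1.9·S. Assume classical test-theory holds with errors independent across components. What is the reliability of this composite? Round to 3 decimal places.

Var(C) = 1.6²·20.5² + 2.5²·18.6² + 1.9²·15.3² + 2·[4·20.5·18.6·0.52 + 3.04·20.5·15.3·0.29 + 4.75·18.6·15.3·0.55] = 4083.15 + 3626.17 = 7709.32.
Because errors are independent across components, Cov(Tᵢ,Tⱼ) = Cov(Xᵢ,Xⱼ); the off-diagonal part of the true-score variance is the same as above.
True-score variance = [1.6²·20.5²·0.83 + 2.5²·18.6²·0.70 + 1.9²·15.3²·0.68] + 3626.17 = 2981.17 + 3626.17 = 6607.33.
Reliability = 6607.33 / 7709.32 = 0.857.

0.857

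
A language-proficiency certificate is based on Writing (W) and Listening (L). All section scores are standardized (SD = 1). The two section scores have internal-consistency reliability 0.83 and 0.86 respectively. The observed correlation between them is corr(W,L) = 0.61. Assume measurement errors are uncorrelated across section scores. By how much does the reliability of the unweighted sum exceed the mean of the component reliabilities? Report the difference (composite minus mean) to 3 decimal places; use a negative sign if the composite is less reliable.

0.059

Var(sum) = 2 + 1.22 = 3.22; true-score variance = 1.69 + 1.22 = 2.91; composite reliability = 0.9037.
Mean component reliability = 0.8450.
Difference = 0.9037 − 0.8450 = 0.059.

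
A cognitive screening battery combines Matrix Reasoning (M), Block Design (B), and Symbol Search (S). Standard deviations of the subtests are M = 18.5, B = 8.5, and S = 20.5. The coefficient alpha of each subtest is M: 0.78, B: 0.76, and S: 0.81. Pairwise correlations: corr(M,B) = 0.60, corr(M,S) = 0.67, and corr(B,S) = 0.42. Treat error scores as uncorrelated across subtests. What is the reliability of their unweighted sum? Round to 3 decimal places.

0.897

Var(M+B+S) = 18.5² + 8.5² + 20.5² + 2·[18.5·8.5·0.60 + 18.5·20.5·0.67 + 8.5·20.5·0.42] = 834.75 + 843.265 = 1678.01.
With uncorrelated errors the cross-covariances are all true-score covariance, so they carry over unchanged; only the diagonal terms shrink to ρᵢσᵢ².
True-score variance = [18.5²·0.78 + 8.5²·0.76 + 20.5²·0.81] + 843.265 = 662.268 + 843.265 = 1505.53.
Reliability = 1505.53 / 1678.01 = 0.897.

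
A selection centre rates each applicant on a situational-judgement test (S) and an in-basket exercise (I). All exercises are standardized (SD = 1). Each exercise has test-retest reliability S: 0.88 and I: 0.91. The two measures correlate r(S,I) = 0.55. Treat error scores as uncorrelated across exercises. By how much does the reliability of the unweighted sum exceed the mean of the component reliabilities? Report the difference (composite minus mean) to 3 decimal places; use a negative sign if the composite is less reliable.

Var(sum) = 2 + 1.1 = 3.1; true-score variance = 1.79 + 1.1 = 2.89; composite reliability = 0.9323.
Mean component reliability = 0.8950.
Difference = 0.9323 − 0.8950 = 0.037.

0.037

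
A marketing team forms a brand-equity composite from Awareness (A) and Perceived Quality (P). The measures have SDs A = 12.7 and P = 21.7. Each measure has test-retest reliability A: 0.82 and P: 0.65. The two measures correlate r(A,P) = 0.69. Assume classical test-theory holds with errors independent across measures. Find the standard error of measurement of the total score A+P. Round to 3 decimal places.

13.923

Var(total) = 632.18 + 380.314 = 1012.49.
True-score variance = 438.336 + 380.314 = 818.65, so reliability = 0.8085.
Error variance = 1012.49 − 818.65 = 193.844; SEM = √193.844 = 13.923.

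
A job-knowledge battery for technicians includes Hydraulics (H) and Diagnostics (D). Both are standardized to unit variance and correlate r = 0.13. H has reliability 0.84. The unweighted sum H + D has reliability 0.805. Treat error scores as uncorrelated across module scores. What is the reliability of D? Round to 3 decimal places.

0.719

Var(H+D) = 2 + 2·0.13 = 2.260.
True-score variance = ρ_H + ρ_D + 2·0.13, so 0.805 = (0.84 + ρ_D + 0.26) / 2.260.
ρ_D = 0.805·2.260 − 0.84 − 0.26 = 0.719.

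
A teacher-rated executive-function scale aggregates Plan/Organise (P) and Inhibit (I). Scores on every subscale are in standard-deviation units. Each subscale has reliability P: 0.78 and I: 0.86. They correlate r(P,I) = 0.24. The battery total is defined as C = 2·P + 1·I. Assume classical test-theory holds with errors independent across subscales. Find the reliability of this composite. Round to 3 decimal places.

Var(C) = 2² + 1 + 2·[2·0.24] = 5 + 0.96 = 5.96.
With uncorrelated errors the cross-covariances are all true-score covariance, so they carry over unchanged; only the diagonal terms shrink to ρᵢσᵢ².
True-score variance = [2²·0.78 + 0.86] + 0.96 = 3.98 + 0.96 = 4.94.
Reliability = 4.94 / 5.96 = 0.829.

0.829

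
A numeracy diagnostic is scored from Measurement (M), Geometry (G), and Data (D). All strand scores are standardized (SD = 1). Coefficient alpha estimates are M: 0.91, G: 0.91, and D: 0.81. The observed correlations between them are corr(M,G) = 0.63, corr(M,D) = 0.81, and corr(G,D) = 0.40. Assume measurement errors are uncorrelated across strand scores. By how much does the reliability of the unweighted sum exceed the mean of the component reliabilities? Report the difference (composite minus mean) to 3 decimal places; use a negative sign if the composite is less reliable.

0.068

Var(sum) = 3 + 3.68 = 6.68; true-score variance = 2.63 + 3.68 = 6.31; composite reliability = 0.9446.
Mean component reliability = 0.8767.
Difference = 0.9446 − 0.8767 = 0.068.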